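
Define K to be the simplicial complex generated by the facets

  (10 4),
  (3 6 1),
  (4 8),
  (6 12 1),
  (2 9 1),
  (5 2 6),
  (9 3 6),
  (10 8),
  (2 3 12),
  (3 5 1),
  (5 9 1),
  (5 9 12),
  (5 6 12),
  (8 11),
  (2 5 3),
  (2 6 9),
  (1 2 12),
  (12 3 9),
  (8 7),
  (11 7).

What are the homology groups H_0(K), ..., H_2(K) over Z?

H_0 = Z^2,  H_1 = Z^4,  H_2 = Z.

We work with the vertex ordering 1 < 2 < 3 < 4 < 5 < 6 < 7 < 8 < 9 < 10 < 11 < 12. The simplices of K, each written with vertices in increasing order, are:

  0-simplices (12): [1], [2], [3], [4], [5], [6], [7], [8], [9], [10], [11], [12]
  1-simplices (27): (27 of them)
  2-simplices (14): [1,2,9], [1,2,12], [1,3,5], [1,3,6], [1,5,9], [1,6,12], [2,3,5], [2,3,12], [2,5,6], [2,6,9], [3,6,9], [3,9,12], [5,6,12], [5,9,12]

giving chain groups C_0 ≅ Z^12, C_1 ≅ Z^27, C_2 ≅ Z^14.

Boundary ∂_1: C_1 → C_0 maps an edge to its endpoints' difference, ∂[p,q] = q − p. For instance
  ∂[4,10] = [10] − [4].
The resulting 12×27 matrix has rank 10, and its Smith normal form has invariant factors (1,1,1,1,1,1,1,1,1,1).

Boundary ∂_2: C_2 → C_1 sends each 2-simplex [p,q,r] to [q,r] − [p,r] + [p,q]. For instance
  ∂[1,2,12] = [2,12] − [1,12] + [1,2],
  ∂[1,5,9] = [5,9] − [1,9] + [1,5].
As a 27×14 matrix over Z this has rank 13, with invariant factors (1,1,1,1,1,1,1,1,1,1,1,1,1).

From H_k ≅ ker(∂_k) / im(∂_{k+1}) we obtain:

  H_0: rank C_0 − rank ∂_1 = 12 − 10 = 2, and the invariant factors of ∂_1 are all 1, so H_0 = Z^2.
  H_1: rank ker ∂_1 − rank ∂_2 = (27 − 10) − 13 = 4, and the invariant factors of ∂_2 are all 1, so H_1 = Z^4.
  H_2: rank ker ∂_2 − rank ∂_3 = (14 − 13) − 0 = 1, and there is no ∂_3, so H_2 = Z.

(K is a triangulation of the disjoint union of a wedge of 2 circles and the torus T^2.)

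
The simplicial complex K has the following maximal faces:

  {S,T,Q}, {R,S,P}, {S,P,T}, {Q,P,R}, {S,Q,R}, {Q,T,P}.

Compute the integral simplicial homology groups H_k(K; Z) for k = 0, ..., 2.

We work with the vertex ordering P < Q < R < S < T. The simplices of K, each written with vertices in increasing order, are:

  0-simplices (5): P, Q, R, S, T
  1-simplices (9): PQ, PR, PS, PT, QR, QS, QT, RS, ST
  2-simplices (6): PQR, PQT, PRS, PST, QRS, QST

Hence C_0 ≅ Z^5, C_1 ≅ Z^9, C_2 ≅ Z^6.

Boundary ∂_1: C_1 → C_0 is given by ∂[p,q] = [q] − [p]. For instance
  ∂PS = S − P.
This gives a 5×9 integer matrix of rank 4; reducing to Smith normal form yields diagonal entries (1,1,1,1).

Boundary ∂_2: C_2 → C_1 sends each 2-simplex [p,q,r] to [q,r] − [p,r] + [p,q]. For instance
  ∂PQR = QR − PR + PQ,
  ∂QRS = RS − QS + QR.
The resulting 9×6 matrix has rank 5, and its Smith normal form has invariant factors (1,1,1,1,1).

Now H_k = ker ∂_k / im ∂_{k+1}, so:

  H_0: rank C_0 − rank ∂_1 = 5 − 4 = 1, and the invariant factors of ∂_1 are all 1, so H_0 ≅ Z.
  H_1: rank ker ∂_1 − rank ∂_2 = (9 − 4) − 5 = 0, and the invariant factors of ∂_2 are all 1, so H_1 ≅ 0.
  H_2: rank ker ∂_2 − rank ∂_3 = (6 − 5) − 0 = 1, and there is no ∂_3, so H_2 ≅ Z.

(K is a triangulation of the 2-sphere S^2.)

H_0 ≅ Z,  H_1 = 0,  H_2 ≅ Z.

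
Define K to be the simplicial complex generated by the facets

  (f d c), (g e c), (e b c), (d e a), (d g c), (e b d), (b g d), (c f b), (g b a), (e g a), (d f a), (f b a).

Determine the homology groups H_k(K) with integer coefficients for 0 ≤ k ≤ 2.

H_0 ≅ Z,  H_1 ≅ Z/2,  H_2 = 0.

Take the total order a < b < c < d < e < f < g on the vertex set. Then K (dimension 2) consists of the simplices:

  0-simplices (7): a, b, c, d, e, f, g
  1-simplices (18): ab, ad, ae, af, ag, bc, bd, be, bf, bg, cd, ce, cf, cg, de, df, dg, eg
  2-simplices (12): abf, abg, ade, adf, aeg, bce, bcf, bde, bdg, cdf, cdg, ceg

so the chain groups are C_0 ≅ Z^7, C_1 ≅ Z^18, C_2 ≅ Z^12.

The boundary map ∂_1: C_1 → C_0 sends each edge [p,q] (with p < q) to q − p. For instance
  ∂ag = g − a.
The 7×18 boundary matrix has rank 6 and Smith normal form diag(1,1,1,1,1,1).

The boundary map ∂_2: C_2 → C_1 acts by ∂[p,q,r] = [q,r] − [p,r] + [p,q]. For instance
  ∂bcf = cf − bf + bc,
  ∂adf = df − af + ad.
As a 18×12 matrix over Z this has rank 12, with invariant factors (1,1,1,1,1,1,1,1,1,1,1,2).

Reading off H_k = ker ∂_k / im ∂_{k+1}:

  H_0: rank C_0 − rank ∂_1 = 7 − 6 = 1, and the invariant factors of ∂_1 are all 1, so H_0 ≅ Z.
  H_1: rank ker ∂_1 − rank ∂_2 = (18 − 6) − 12 = 0, and ∂_2 has invariant factor 2 > 1, so H_1 ≅ Z/2.
  H_2: rank ker ∂_2 − rank ∂_3 = (12 − 12) − 0 = 0, and there is no ∂_3, so H_2 ≅ 0.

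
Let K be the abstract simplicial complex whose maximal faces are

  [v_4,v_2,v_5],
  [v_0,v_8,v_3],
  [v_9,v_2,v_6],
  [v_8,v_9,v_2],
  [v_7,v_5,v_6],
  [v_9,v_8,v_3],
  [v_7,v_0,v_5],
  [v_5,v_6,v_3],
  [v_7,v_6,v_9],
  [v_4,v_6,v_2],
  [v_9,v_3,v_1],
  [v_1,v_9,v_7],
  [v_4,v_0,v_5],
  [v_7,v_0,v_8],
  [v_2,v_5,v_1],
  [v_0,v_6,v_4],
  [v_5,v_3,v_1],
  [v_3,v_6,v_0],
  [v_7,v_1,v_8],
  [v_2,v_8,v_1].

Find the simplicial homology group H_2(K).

Fix the vertex order v_0 < v_1 < v_2 < v_3 < v_4 < v_5 < v_6 < v_7 < v_8 < v_9 and write every simplex with vertices in increasing order. Then dim K = 2 and the simplices of K are:

  0-simplices (10): [v_0], [v_1], [v_2], [v_3], [v_4], [v_5], [v_6], [v_7], [v_8], [v_9]
  1-simplices (30): (30 of them)
  2-simplices (20): (20 of them)

giving chain groups C_0 ≅ Z^10, C_1 ≅ Z^30, C_2 ≅ Z^20.

The boundary map ∂_1: C_1 → C_0 sends each edge [p,q] (with p < q) to q − p.
The 10×30 boundary matrix has rank 9 and Smith normal form diag(1,1,1,1,1,1,1,1,1).

Boundary ∂_2: C_2 → C_1 maps a triangle to the signed sum of its edges. For instance
  ∂[v_0,v_5,v_7] = [v_5,v_7] − [v_0,v_7] + [v_0,v_5],
  ∂[v_0,v_4,v_5] = [v_4,v_5] − [v_0,v_5] + [v_0,v_4].
This gives a 30×20 integer matrix of rank 20; reducing to Smith normal form yields diagonal entries (1,1,1,1,1,1,1,1,1,1,1,1,1,1,1,1,1,1,1,2).

Now H_k = ker ∂_k / im ∂_{k+1}, so:

  H_2: rank ker ∂_2 − rank ∂_3 = (20 − 20) − 0 = 0, and there is no ∂_3, so H_2 ≅ 0.

H_2 = 0.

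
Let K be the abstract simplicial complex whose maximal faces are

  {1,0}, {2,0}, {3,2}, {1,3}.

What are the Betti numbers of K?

b_0 = 1, b_1 = 1.

Fix the vertex order 0 < 1 < 2 < 3 and write every simplex with vertices in increasing order. Then dim K = 1 and the simplices of K are:

  0-simplices (4): [0], [1], [2], [3]
  1-simplices (4): [0,1], [0,2], [1,3], [2,3]

giving chain groups C_0 ≅ Z^4, C_1 ≅ Z^4.

The boundary map ∂_1: C_1 → C_0 maps an edge to its endpoints' difference, ∂[p,q] = q − p.
The 4×4 boundary matrix has rank 3 and Smith normal form diag(1,1,1).

Computing H_k = (kernel of ∂_k) / (image of ∂_{k+1}):

  H_0: rank C_0 − rank ∂_1 = 4 − 3 = 1, and the invariant factors of ∂_1 are all 1, so H_0 = Z.
  H_1: rank ker ∂_1 − rank ∂_2 = (4 − 3) − 0 = 1, and there is no ∂_2, so H_1 = Z.

(K is a triangulation of the circle S^1.)

Hence the Betti numbers are b_0 = 1, b_1 = 1.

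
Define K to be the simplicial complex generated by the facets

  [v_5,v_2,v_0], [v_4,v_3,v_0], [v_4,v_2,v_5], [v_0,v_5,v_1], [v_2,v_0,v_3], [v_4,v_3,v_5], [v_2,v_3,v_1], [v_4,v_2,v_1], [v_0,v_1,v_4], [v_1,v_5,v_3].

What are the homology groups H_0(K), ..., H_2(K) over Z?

H_0 ≅ Z,  H_1 ≅ Z/2,  H_2 = 0.

Fix the vertex order v_0 < v_1 < v_2 < v_3 < v_4 < v_5 and write every simplex with vertices in increasing order. Then dim K = 2 and the simplices of K are:

  0-simplices (6): [v_0], [v_1], [v_2], [v_3], [v_4], [v_5]
  1-simplices (15): (15 of them)
  2-simplices (10): [v_0,v_1,v_4], [v_0,v_1,v_5], [v_0,v_2,v_3], [v_0,v_2,v_5], [v_0,v_3,v_4], [v_1,v_2,v_3], [v_1,v_2,v_4], [v_1,v_3,v_5], [v_2,v_4,v_5], [v_3,v_4,v_5]

so the chain groups are C_0 ≅ Z^6, C_1 ≅ Z^15, C_2 ≅ Z^10.

Boundary ∂_1: C_1 → C_0 is given by ∂[p,q] = [q] − [p].
The 6×15 boundary matrix has rank 5 and Smith normal form diag(1,1,1,1,1).

Boundary ∂_2: C_2 → C_1 acts by ∂[p,q,r] = [q,r] − [p,r] + [p,q]. For instance
  ∂[v_2,v_4,v_5] = [v_4,v_5] − [v_2,v_5] + [v_2,v_4],
  ∂[v_0,v_1,v_4] = [v_1,v_4] − [v_0,v_4] + [v_0,v_1].
The 15×10 boundary matrix has rank 10 and Smith normal form diag(1,1,1,1,1,1,1,1,1,2).

Reading off H_k = ker ∂_k / im ∂_{k+1}:

  H_0: rank C_0 − rank ∂_1 = 6 − 5 = 1, and the invariant factors of ∂_1 are all 1, so H_0 = Z.
  H_1: rank ker ∂_1 − rank ∂_2 = (15 − 5) − 10 = 0, and ∂_2 has invariant factor 2 > 1, so H_1 = Z/2.
  H_2: rank ker ∂_2 − rank ∂_3 = (10 − 10) − 0 = 0, and there is no ∂_3, so H_2 = 0.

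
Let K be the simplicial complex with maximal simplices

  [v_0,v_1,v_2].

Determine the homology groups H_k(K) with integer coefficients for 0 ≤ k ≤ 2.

Take the total order v_0 < v_1 < v_2 on the vertex set. Then K (dimension 2) consists of the simplices:

  0-simplices (3): [v_0], [v_1], [v_2]
  1-simplices (3): [v_0,v_1], [v_0,v_2], [v_1,v_2]
  2-simplices (1): [v_0,v_1,v_2]

Hence C_0 ≅ Z^3, C_1 ≅ Z^3, C_2 ≅ Z^1.

The boundary map ∂_1: C_1 → C_0 sends each edge [p,q] (with p < q) to q − p. For instance
  ∂[v_0,v_2] = [v_2] − [v_0].
This gives a 3×3 integer matrix of rank 2; reducing to Smith normal form yields diagonal entries (1,1).

∂_2: C_2 → C_1 acts by ∂[p,q,r] = [q,r] − [p,r] + [p,q]. For instance
  ∂[v_0,v_1,v_2] = [v_1,v_2] − [v_0,v_2] + [v_0,v_1].
This gives a 3×1 integer matrix of rank 1; reducing to Smith normal form yields diagonal entries (1).

Reading off H_k = ker ∂_k / im ∂_{k+1}:

  H_0: rank C_0 − rank ∂_1 = 3 − 2 = 1, and the invariant factors of ∂_1 are all 1, so H_0 = Z.
  H_1: rank ker ∂_1 − rank ∂_2 = (3 − 2) − 1 = 0, and the invariant factors of ∂_2 are all 1, so H_1 = 0.
  H_2: rank ker ∂_2 − rank ∂_3 = (1 − 1) − 0 = 0, and there is no ∂_3, so H_2 = 0.

H_0 = Z,  H_1 = 0,  H_2 = 0.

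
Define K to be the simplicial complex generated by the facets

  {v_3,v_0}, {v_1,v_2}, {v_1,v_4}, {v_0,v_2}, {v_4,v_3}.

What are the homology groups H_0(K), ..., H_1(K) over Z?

Take the total order v_0 < v_1 < v_2 < v_3 < v_4 on the vertex set. Then K (dimension 1) consists of the simplices:

  0-simplices (5): [v_0], [v_1], [v_2], [v_3], [v_4]
  1-simplices (5): [v_0,v_2], [v_0,v_3], [v_1,v_2], [v_1,v_4], [v_3,v_4]

giving chain groups C_0 ≅ Z^5, C_1 ≅ Z^5.

∂_1: C_1 → C_0 sends each edge [p,q] (with p < q) to q − p. For instance
  ∂[v_3,v_4] = [v_4] − [v_3].
As a 5×5 matrix over Z this has rank 4, with invariant factors (1,1,1,1).

From H_k ≅ ker(∂_k) / im(∂_{k+1}) we obtain:

  H_0: rank C_0 − rank ∂_1 = 5 − 4 = 1, and the invariant factors of ∂_1 are all 1, so H_0 ≅ Z.
  H_1: rank ker ∂_1 − rank ∂_2 = (5 − 4) − 0 = 1, and there is no ∂_2, so H_1 ≅ Z.

(K is a triangulation of the circle S^1.)

H_0 = Z,  H_1 = Z.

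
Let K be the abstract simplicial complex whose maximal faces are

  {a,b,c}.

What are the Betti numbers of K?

We work with the vertex ordering a < b < c. The simplices of K, each written with vertices in increasing order, are:

  0-simplices (3): a, b, c
  1-simplices (3): ab, ac, bc
  2-simplices (1): abc

so the chain groups are C_0 ≅ Z^3, C_1 ≅ Z^3, C_2 ≅ Z^1.

The boundary map ∂_1: C_1 → C_0 is given by ∂[p,q] = [q] − [p]. For instance
  ∂bc = c − b.
This gives a 3×3 integer matrix of rank 2; reducing to Smith normal form yields diagonal entries (1,1).

The boundary map ∂_2: C_2 → C_1 maps a triangle to the signed sum of its edges. For instance
  ∂abc = bc − ac + ab.
As a 3×1 matrix over Z this has rank 1, with invariant factors (1).

Now H_k = ker ∂_k / im ∂_{k+1}, so:

  H_0: rank C_0 − rank ∂_1 = 3 − 2 = 1, and the invariant factors of ∂_1 are all 1, so H_0 = Z.
  H_1: rank ker ∂_1 − rank ∂_2 = (3 − 2) − 1 = 0, and the invariant factors of ∂_2 are all 1, so H_1 = 0.
  H_2: rank ker ∂_2 − rank ∂_3 = (1 − 1) − 0 = 0, and there is no ∂_3, so H_2 = 0.

Hence the Betti numbers are b_0 = 1, b_1 = 0, b_2 = 0.

b_0 = 1, b_1 = 0, b_2 = 0.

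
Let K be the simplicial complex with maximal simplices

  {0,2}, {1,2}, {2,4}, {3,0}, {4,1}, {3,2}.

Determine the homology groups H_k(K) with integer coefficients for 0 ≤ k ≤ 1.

Fix the vertex order 0 < 1 < 2 < 3 < 4 and write every simplex with vertices in increasing order. Then dim K = 1 and the simplices of K are:

  0-simplices (5): [0], [1], [2], [3], [4]
  1-simplices (6): [0,2], [0,3], [1,2], [1,4], [2,3], [2,4]

so the chain groups are C_0 ≅ Z^5, C_1 ≅ Z^6.

The boundary map ∂_1: C_1 → C_0 maps an edge to its endpoints' difference, ∂[p,q] = q − p. For instance
  ∂[0,3] = [3] − [0].
As a 5×6 matrix over Z this has rank 4, with invariant factors (1,1,1,1).

Reading off H_k = ker ∂_k / im ∂_{k+1}:

  H_0: rank C_0 − rank ∂_1 = 5 − 4 = 1, and the invariant factors of ∂_1 are all 1, so H_0 = Z.
  H_1: rank ker ∂_1 − rank ∂_2 = (6 − 4) − 0 = 2, and there is no ∂_2, so H_1 = Z^2.

As a check, the Euler characteristic is 5 − 6 = -1, which agrees with 1 − 2 = -1.

H_0 = Z,  H_1 = Z^2.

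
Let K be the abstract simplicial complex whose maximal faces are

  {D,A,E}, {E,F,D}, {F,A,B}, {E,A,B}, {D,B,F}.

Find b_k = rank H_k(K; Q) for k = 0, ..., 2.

b_0 = 1, b_1 = 1, b_2 = 0.

Order the vertices as A < B < D < E < F. Listing each simplex with vertices in this order, K has dimension 2 with simplices:

  0-simplices (5): A, B, D, E, F
  1-simplices (10): AB, AD, AE, AF, BD, BE, BF, DE, DF, EF
  2-simplices (5): ABE, ABF, ADE, BDF, DEF

Hence C_0 ≅ Z^5, C_1 ≅ Z^10, C_2 ≅ Z^5.

∂_1: C_1 → C_0 is given by ∂[p,q] = [q] − [p]. For instance
  ∂AF = F − A.
The resulting 5×10 matrix has rank 4, and its Smith normal form has invariant factors (1,1,1,1).

∂_2: C_2 → C_1 sends each 2-simplex [p,q,r] to [q,r] − [p,r] + [p,q]. For instance
  ∂DEF = EF − DF + DE,
  ∂ABE = BE − AE + AB.
As a 10×5 matrix over Z this has rank 5, with invariant factors (1,1,1,1,1).

Computing H_k = (kernel of ∂_k) / (image of ∂_{k+1}):

  H_0: rank C_0 − rank ∂_1 = 5 − 4 = 1, and the invariant factors of ∂_1 are all 1, so H_0 ≅ Z.
  H_1: rank ker ∂_1 − rank ∂_2 = (10 − 4) − 5 = 1, and the invariant factors of ∂_2 are all 1, so H_1 ≅ Z.
  H_2: rank ker ∂_2 − rank ∂_3 = (5 − 5) − 0 = 0, and there is no ∂_3, so H_2 ≅ 0.

(K is a triangulation of the Möbius band.)

Hence the Betti numbers are b_0 = 1, b_1 = 1, b_2 = 0.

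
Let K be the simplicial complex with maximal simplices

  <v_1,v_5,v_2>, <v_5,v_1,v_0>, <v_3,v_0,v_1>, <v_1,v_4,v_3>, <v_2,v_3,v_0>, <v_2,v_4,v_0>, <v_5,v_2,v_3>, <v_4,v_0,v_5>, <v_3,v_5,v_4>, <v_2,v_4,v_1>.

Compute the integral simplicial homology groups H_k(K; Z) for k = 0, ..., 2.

Order the vertices as v_0 < v_1 < v_2 < v_3 < v_4 < v_5. Listing each simplex with vertices in this order, K has dimension 2 with simplices:

  0-simplices (6): [v_0], [v_1], [v_2], [v_3], [v_4], [v_5]
  1-simplices (15): (15 of them)
  2-simplices (10): [v_0,v_1,v_3], [v_0,v_1,v_5], [v_0,v_2,v_3], [v_0,v_2,v_4], [v_0,v_4,v_5], [v_1,v_2,v_4], [v_1,v_2,v_5], [v_1,v_3,v_4], [v_2,v_3,v_5], [v_3,v_4,v_5]

Hence C_0 ≅ Z^6, C_1 ≅ Z^15, C_2 ≅ Z^10.

Boundary ∂_1: C_1 → C_0 is given by ∂[p,q] = [q] − [p].
The 6×15 boundary matrix has rank 5 and Smith normal form diag(1,1,1,1,1).

Boundary ∂_2: C_2 → C_1 sends each 2-simplex [p,q,r] to [q,r] − [p,r] + [p,q]. For instance
  ∂[v_0,v_1,v_5] = [v_1,v_5] − [v_0,v_5] + [v_0,v_1],
  ∂[v_0,v_2,v_4] = [v_2,v_4] − [v_0,v_4] + [v_0,v_2].
The 15×10 boundary matrix has rank 10 and Smith normal form diag(1,1,1,1,1,1,1,1,1,2).

Now H_k = ker ∂_k / im ∂_{k+1}, so:

  H_0: rank C_0 − rank ∂_1 = 6 − 5 = 1, and the invariant factors of ∂_1 are all 1, so H_0 = Z.
  H_1: rank ker ∂_1 − rank ∂_2 = (15 − 5) − 10 = 0, and ∂_2 has invariant factor 2 > 1, so H_1 = Z/2.
  H_2: rank ker ∂_2 − rank ∂_3 = (10 − 10) − 0 = 0, and there is no ∂_3, so H_2 = 0.

(K is a triangulation of the real projective plane RP^2.)

H_0 = Z,  H_1 = Z/2,  H_2 = 0.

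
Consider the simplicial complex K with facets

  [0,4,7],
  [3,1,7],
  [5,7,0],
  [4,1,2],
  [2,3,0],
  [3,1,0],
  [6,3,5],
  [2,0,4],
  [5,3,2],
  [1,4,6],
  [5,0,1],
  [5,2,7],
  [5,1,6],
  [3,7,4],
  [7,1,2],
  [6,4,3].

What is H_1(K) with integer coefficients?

Take the total order 0 < 1 < 2 < 3 < 4 < 5 < 6 < 7 on the vertex set. Then K (dimension 2) consists of the simplices:

  0-simplices (8): [0], [1], [2], [3], [4], [5], [6], [7]
  1-simplices (24): (24 of them)
  2-simplices (16): [0,1,3], [0,1,5], [0,2,3], [0,2,4], [0,4,7], [0,5,7], [1,2,4], [1,2,7], [1,3,7], [1,4,6], [1,5,6], [2,3,5], [2,5,7], [3,4,6], [3,4,7], [3,5,6]

Hence C_0 ≅ Z^8, C_1 ≅ Z^24, C_2 ≅ Z^16.

The boundary map ∂_1: C_1 → C_0 maps an edge to its endpoints' difference, ∂[p,q] = q − p.
As a 8×24 matrix over Z this has rank 7, with invariant factors (1,1,1,1,1,1,1).

∂_2: C_2 → C_1 sends each 2-simplex [p,q,r] to [q,r] − [p,r] + [p,q]. For instance
  ∂[3,5,6] = [5,6] − [3,6] + [3,5],
  ∂[3,4,6] = [4,6] − [3,6] + [3,4].
This gives a 24×16 integer matrix of rank 15; reducing to Smith normal form yields diagonal entries (1,1,1,1,1,1,1,1,1,1,1,1,1,1,1).

Computing H_k = (kernel of ∂_k) / (image of ∂_{k+1}):

  H_1: rank ker ∂_1 − rank ∂_2 = (24 − 7) − 15 = 2, and the invariant factors of ∂_2 are all 1, so H_1 = Z^2.

H_1 ≅ Z^2.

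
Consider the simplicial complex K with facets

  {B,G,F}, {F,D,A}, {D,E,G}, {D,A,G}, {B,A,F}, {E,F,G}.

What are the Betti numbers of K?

b_0 = 1, b_1 = 1, b_2 = 0.

We work with the vertex ordering A < B < D < E < F < G. The simplices of K, each written with vertices in increasing order, are:

  0-simplices (6): A, B, D, E, F, G
  1-simplices (12): AB, AD, AF, AG, BF, BG, DE, DF, DG, EF, EG, FG
  2-simplices (6): ABF, ADF, ADG, BFG, DEG, EFG

giving chain groups C_0 ≅ Z^6, C_1 ≅ Z^12, C_2 ≅ Z^6.

∂_1: C_1 → C_0 maps an edge to its endpoints' difference, ∂[p,q] = q − p.
The resulting 6×12 matrix has rank 5, and its Smith normal form has invariant factors (1,1,1,1,1).

∂_2: C_2 → C_1 maps a triangle to the signed sum of its edges. For instance
  ∂DEG = EG − DG + DE,
  ∂ABF = BF − AF + AB.
The resulting 12×6 matrix has rank 6, and its Smith normal form has invariant factors (1,1,1,1,1,1).

Computing H_k = (kernel of ∂_k) / (image of ∂_{k+1}):

  H_0: rank C_0 − rank ∂_1 = 6 − 5 = 1, and the invariant factors of ∂_1 are all 1, so H_0 ≅ Z.
  H_1: rank ker ∂_1 − rank ∂_2 = (12 − 5) − 6 = 1, and the invariant factors of ∂_2 are all 1, so H_1 ≅ Z.
  H_2: rank ker ∂_2 − rank ∂_3 = (6 − 6) − 0 = 0, and there is no ∂_3, so H_2 ≅ 0.

Hence the Betti numbers are b_0 = 1, b_1 = 1, b_2 = 0.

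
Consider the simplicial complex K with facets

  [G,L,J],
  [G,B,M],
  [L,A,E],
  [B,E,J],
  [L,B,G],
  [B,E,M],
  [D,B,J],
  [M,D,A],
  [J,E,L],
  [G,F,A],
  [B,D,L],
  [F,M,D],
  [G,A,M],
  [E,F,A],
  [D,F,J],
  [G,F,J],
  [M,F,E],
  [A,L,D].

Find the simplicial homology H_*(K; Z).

We work with the vertex ordering A < B < D < E < F < G < J < L < M. The simplices of K, each written with vertices in increasing order, are:

  0-simplices (9): A, B, D, E, F, G, J, L, M
  1-simplices (27): AD, AE, AF, AG, AL, AM, BD, BE, BG, BJ, BL, BM, DF, DJ, DL, DM, EF, EJ, EL, EM, FG, FJ, FM, GJ, GL, GM, JL
  2-simplices (18): ADL, ADM, AEF, AEL, AFG, AGM, BDJ, BDL, BEJ, BEM, BGL, BGM, DFJ, DFM, EFM, EJL, FGJ, GJL

giving chain groups C_0 ≅ Z^9, C_1 ≅ Z^27, C_2 ≅ Z^18.

∂_1: C_1 → C_0 sends each edge [p,q] (with p < q) to q − p.
As a 9×27 matrix over Z this has rank 8, with invariant factors (1,1,1,1,1,1,1,1).

∂_2: C_2 → C_1 maps a triangle to the signed sum of its edges. For instance
  ∂BEJ = EJ − BJ + BE,
  ∂ADM = DM − AM + AD.
This gives a 27×18 integer matrix of rank 18; reducing to Smith normal form yields diagonal entries (1,1,1,1,1,1,1,1,1,1,1,1,1,1,1,1,1,2).

Reading off H_k = ker ∂_k / im ∂_{k+1}:

  H_0: rank C_0 − rank ∂_1 = 9 − 8 = 1, and the invariant factors of ∂_1 are all 1, so H_0 ≅ Z.
  H_1: rank ker ∂_1 − rank ∂_2 = (27 − 8) − 18 = 1, and ∂_2 has invariant factor 2 > 1, so H_1 ≅ Z ⊕ Z/2Z.
  H_2: rank ker ∂_2 − rank ∂_3 = (18 − 18) − 0 = 0, and there is no ∂_3, so H_2 ≅ 0.

As a check, the Euler characteristic is 9 − 27 + 18 = 0, which agrees with 1 − 1 + 0 = 0.

H_0 = Z,  H_1 = Z ⊕ Z/2Z,  H_2 = 0.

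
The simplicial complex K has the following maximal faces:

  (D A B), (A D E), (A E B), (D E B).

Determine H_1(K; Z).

H_1 ≅ 0.

We work with the vertex ordering A < B < D < E. The simplices of K, each written with vertices in increasing order, are:

  0-simplices (4): A, B, D, E
  1-simplices (6): AB, AD, AE, BD, BE, DE
  2-simplices (4): ABD, ABE, ADE, BDE

Hence C_0 ≅ Z^4, C_1 ≅ Z^6, C_2 ≅ Z^4.

∂_1: C_1 → C_0 is given by ∂[p,q] = [q] − [p]. For instance
  ∂BD = D − B.
This gives a 4×6 integer matrix of rank 3; reducing to Smith normal form yields diagonal entries (1,1,1).

The boundary map ∂_2: C_2 → C_1 sends each 2-simplex [p,q,r] to [q,r] − [p,r] + [p,q]. For instance
  ∂ABD = BD − AD + AB,
  ∂ABE = BE − AE + AB.
The resulting 6×4 matrix has rank 3, and its Smith normal form has invariant factors (1,1,1).

Computing H_k = (kernel of ∂_k) / (image of ∂_{k+1}):

  H_1: rank ker ∂_1 − rank ∂_2 = (6 − 3) − 3 = 0, and the invariant factors of ∂_2 are all 1, so H_1 = 0.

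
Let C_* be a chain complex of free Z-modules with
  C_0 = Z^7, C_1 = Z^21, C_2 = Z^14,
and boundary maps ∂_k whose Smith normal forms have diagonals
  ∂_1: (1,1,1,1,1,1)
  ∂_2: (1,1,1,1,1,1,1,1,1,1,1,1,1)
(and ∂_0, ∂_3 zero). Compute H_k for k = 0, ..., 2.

H_0: b_0 = 7 − 0 − 6 = 1; torsion from ∂_1 factors > 1: none. So H_0 = Z.
H_1: b_1 = 21 − 6 − 13 = 2; torsion from ∂_2 factors > 1: none. So H_1 = Z^2.
H_2: b_2 = 14 − 13 − 0 = 1; torsion from ∂_3 factors > 1: none. So H_2 = Z.

H_0 = Z,  H_1 = Z^2,  H_2 = Z.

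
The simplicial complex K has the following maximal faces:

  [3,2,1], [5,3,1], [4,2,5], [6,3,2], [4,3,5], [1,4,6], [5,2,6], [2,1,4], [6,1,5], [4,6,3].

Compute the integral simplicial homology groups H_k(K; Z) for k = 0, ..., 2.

H_0 = Z,  H_1 = Z/2,  H_2 = 0.

Take the total order 1 < 2 < 3 < 4 < 5 < 6 on the vertex set. Then K (dimension 2) consists of the simplices:

  0-simplices (6): [1], [2], [3], [4], [5], [6]
  1-simplices (15): [1,2], [1,3], [1,4], [1,5], [1,6], [2,3], [2,4], [2,5], [2,6], [3,4], [3,5], [3,6], [4,5], [4,6], [5,6]
  2-simplices (10): [1,2,3], [1,2,4], [1,3,5], [1,4,6], [1,5,6], [2,3,6], [2,4,5], [2,5,6], [3,4,5], [3,4,6]

giving chain groups C_0 ≅ Z^6, C_1 ≅ Z^15, C_2 ≅ Z^10.

∂_1: C_1 → C_0 maps an edge to its endpoints' difference, ∂[p,q] = q − p. For instance
  ∂[2,4] = [4] − [2].
As a 6×15 matrix over Z this has rank 5, with invariant factors (1,1,1,1,1).

∂_2: C_2 → C_1 maps a triangle to the signed sum of its edges. For instance
  ∂[2,5,6] = [5,6] − [2,6] + [2,5],
  ∂[1,5,6] = [5,6] − [1,6] + [1,5].
As a 15×10 matrix over Z this has rank 10, with invariant factors (1,1,1,1,1,1,1,1,1,2).

Now H_k = ker ∂_k / im ∂_{k+1}, so:

  H_0: rank C_0 − rank ∂_1 = 6 − 5 = 1, and the invariant factors of ∂_1 are all 1, so H_0 ≅ Z.
  H_1: rank ker ∂_1 − rank ∂_2 = (15 − 5) − 10 = 0, and ∂_2 has invariant factor 2 > 1, so H_1 ≅ Z/2.
  H_2: rank ker ∂_2 − rank ∂_3 = (10 − 10) − 0 = 0, and there is no ∂_3, so H_2 ≅ 0.

(K is a triangulation of the real projective plane RP^2.)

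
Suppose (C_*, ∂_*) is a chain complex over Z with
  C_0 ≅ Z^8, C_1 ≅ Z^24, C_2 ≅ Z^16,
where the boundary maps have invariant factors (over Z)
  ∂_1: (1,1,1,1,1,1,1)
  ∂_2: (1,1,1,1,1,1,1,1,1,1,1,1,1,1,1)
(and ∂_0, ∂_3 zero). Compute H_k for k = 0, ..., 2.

H_0: b_0 = 8 − 0 − 7 = 1; torsion from ∂_1 factors > 1: none. So H_0 ≅ Z.
H_1: b_1 = 24 − 7 − 15 = 2; torsion from ∂_2 factors > 1: none. So H_1 ≅ Z^2.
H_2: b_2 = 16 − 15 − 0 = 1; torsion from ∂_3 factors > 1: none. So H_2 ≅ Z.

H_0 ≅ Z,  H_1 ≅ Z^2,  H_2 ≅ Z.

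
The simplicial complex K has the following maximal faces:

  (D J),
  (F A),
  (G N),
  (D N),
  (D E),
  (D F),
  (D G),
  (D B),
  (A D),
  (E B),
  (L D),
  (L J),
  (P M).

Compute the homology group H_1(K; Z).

H_1 ≅ Z^4.

Take the total order A < B < D < E < F < G < J < L < M < N < P on the vertex set. Then K (dimension 1) consists of the simplices:

  0-simplices (11): A, B, D, E, F, G, J, L, M, N, P
  1-simplices (13): AD, AF, BD, BE, DE, DF, DG, DJ, DL, DN, GN, JL, MP

Hence C_0 ≅ Z^11, C_1 ≅ Z^13.

Boundary ∂_1: C_1 → C_0 maps an edge to its endpoints' difference, ∂[p,q] = q − p. For instance
  ∂MP = P − M.
The resulting 11×13 matrix has rank 9, and its Smith normal form has invariant factors (1,1,1,1,1,1,1,1,1).

From H_k ≅ ker(∂_k) / im(∂_{k+1}) we obtain:

  H_1: rank ker ∂_1 − rank ∂_2 = (13 − 9) − 0 = 4, and there is no ∂_2, so H_1 ≅ Z^4.

(K is a triangulation of the disjoint union of the 1-simplex and a wedge of 4 circles.)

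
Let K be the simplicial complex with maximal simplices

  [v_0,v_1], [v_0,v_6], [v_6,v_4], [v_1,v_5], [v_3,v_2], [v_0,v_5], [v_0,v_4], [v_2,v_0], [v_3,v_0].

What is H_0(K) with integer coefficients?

H_0 = Z.

Take the total order v_0 < v_1 < v_2 < v_3 < v_4 < v_5 < v_6 on the vertex set. Then K (dimension 1) consists of the simplices:

  0-simplices (7): [v_0], [v_1], [v_2], [v_3], [v_4], [v_5], [v_6]
  1-simplices (9): [v_0,v_1], [v_0,v_2], [v_0,v_3], [v_0,v_4], [v_0,v_5], [v_0,v_6], [v_1,v_5], [v_2,v_3], [v_4,v_6]

Hence C_0 ≅ Z^7, C_1 ≅ Z^9.

Boundary ∂_1: C_1 → C_0 maps an edge to its endpoints' difference, ∂[p,q] = q − p.
This gives a 7×9 integer matrix of rank 6; reducing to Smith normal form yields diagonal entries (1,1,1,1,1,1).

Now H_k = ker ∂_k / im ∂_{k+1}, so:

  H_0: rank C_0 − rank ∂_1 = 7 − 6 = 1, and the invariant factors of ∂_1 are all 1, so H_0 ≅ Z.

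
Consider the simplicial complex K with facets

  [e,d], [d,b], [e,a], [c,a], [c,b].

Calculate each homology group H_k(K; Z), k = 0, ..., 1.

H_0 ≅ Z,  H_1 ≅ Z.

Order the vertices as a < b < c < d < e. Listing each simplex with vertices in this order, K has dimension 1 with simplices:

  0-simplices (5): a, b, c, d, e
  1-simplices (5): ac, ae, bc, bd, de

giving chain groups C_0 ≅ Z^5, C_1 ≅ Z^5.

Boundary ∂_1: C_1 → C_0 sends each edge [p,q] (with p < q) to q − p.
The 5×5 boundary matrix has rank 4 and Smith normal form diag(1,1,1,1).

Reading off H_k = ker ∂_k / im ∂_{k+1}:

  H_0: rank C_0 − rank ∂_1 = 5 − 4 = 1, and the invariant factors of ∂_1 are all 1, so H_0 = Z.
  H_1: rank ker ∂_1 − rank ∂_2 = (5 − 4) − 0 = 1, and there is no ∂_2, so H_1 = Z.

As a check, the Euler characteristic is 5 − 5 = 0, which agrees with 1 − 1 = 0.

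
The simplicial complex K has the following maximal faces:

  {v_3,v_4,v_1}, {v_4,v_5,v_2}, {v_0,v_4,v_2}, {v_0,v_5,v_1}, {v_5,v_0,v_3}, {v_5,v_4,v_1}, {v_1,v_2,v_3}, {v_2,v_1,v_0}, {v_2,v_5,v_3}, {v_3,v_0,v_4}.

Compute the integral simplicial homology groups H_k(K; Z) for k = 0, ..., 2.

We work with the vertex ordering v_0 < v_1 < v_2 < v_3 < v_4 < v_5. The simplices of K, each written with vertices in increasing order, are:

  0-simplices (6): [v_0], [v_1], [v_2], [v_3], [v_4], [v_5]
  1-simplices (15): (15 of them)
  2-simplices (10): [v_0,v_1,v_2], [v_0,v_1,v_5], [v_0,v_2,v_4], [v_0,v_3,v_4], [v_0,v_3,v_5], [v_1,v_2,v_3], [v_1,v_3,v_4], [v_1,v_4,v_5], [v_2,v_3,v_5], [v_2,v_4,v_5]

so the chain groups are C_0 ≅ Z^6, C_1 ≅ Z^15, C_2 ≅ Z^10.

Boundary ∂_1: C_1 → C_0 is given by ∂[p,q] = [q] − [p].
The 6×15 boundary matrix has rank 5 and Smith normal form diag(1,1,1,1,1).

∂_2: C_2 → C_1 acts by ∂[p,q,r] = [q,r] − [p,r] + [p,q]. For instance
  ∂[v_2,v_3,v_5] = [v_3,v_5] − [v_2,v_5] + [v_2,v_3],
  ∂[v_2,v_4,v_5] = [v_4,v_5] − [v_2,v_5] + [v_2,v_4].
The resulting 15×10 matrix has rank 10, and its Smith normal form has invariant factors (1,1,1,1,1,1,1,1,1,2).

Reading off H_k = ker ∂_k / im ∂_{k+1}:

  H_0: rank C_0 − rank ∂_1 = 6 − 5 = 1, and the invariant factors of ∂_1 are all 1, so H_0 ≅ Z.
  H_1: rank ker ∂_1 − rank ∂_2 = (15 − 5) − 10 = 0, and ∂_2 has invariant factor 2 > 1, so H_1 ≅ Z/2Z.
  H_2: rank ker ∂_2 − rank ∂_3 = (10 − 10) − 0 = 0, and there is no ∂_3, so H_2 ≅ 0.

H_0 ≅ Z,  H_1 ≅ Z/2Z,  H_2 = 0.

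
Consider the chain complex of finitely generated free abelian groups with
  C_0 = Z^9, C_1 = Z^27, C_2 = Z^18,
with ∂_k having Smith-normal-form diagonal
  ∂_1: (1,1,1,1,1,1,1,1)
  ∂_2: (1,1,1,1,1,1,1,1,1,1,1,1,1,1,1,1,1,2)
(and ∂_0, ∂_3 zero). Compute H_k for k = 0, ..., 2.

H_0 = Z,  H_1 = Z ⊕ Z/2,  H_2 = 0.

H_0: b_0 = 9 − 0 − 8 = 1; torsion from ∂_1 factors > 1: none. So H_0 = Z.
H_1: b_1 = 27 − 8 − 18 = 1; torsion from ∂_2 factors > 1: [2]. So H_1 = Z ⊕ Z/2.
H_2: b_2 = 18 − 18 − 0 = 0; torsion from ∂_3 factors > 1: none. So H_2 = 0.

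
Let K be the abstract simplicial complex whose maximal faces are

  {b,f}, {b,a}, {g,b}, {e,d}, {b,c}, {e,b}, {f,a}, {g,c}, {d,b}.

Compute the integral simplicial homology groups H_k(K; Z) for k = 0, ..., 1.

Take the total order a < b < c < d < e < f < g on the vertex set. Then K (dimension 1) consists of the simplices:

  0-simplices (7): a, b, c, d, e, f, g
  1-simplices (9): ab, af, bc, bd, be, bf, bg, cg, de

so the chain groups are C_0 ≅ Z^7, C_1 ≅ Z^9.

∂_1: C_1 → C_0 sends each edge [p,q] (with p < q) to q − p. For instance
  ∂af = f − a.
This gives a 7×9 integer matrix of rank 6; reducing to Smith normal form yields diagonal entries (1,1,1,1,1,1).

From H_k ≅ ker(∂_k) / im(∂_{k+1}) we obtain:

  H_0: rank C_0 − rank ∂_1 = 7 − 6 = 1, and the invariant factors of ∂_1 are all 1, so H_0 ≅ Z.
  H_1: rank ker ∂_1 − rank ∂_2 = (9 − 6) − 0 = 3, and there is no ∂_2, so H_1 ≅ Z^3.

As a check, the Euler characteristic is 7 − 9 = -2, which agrees with 1 − 3 = -2.
(K is a triangulation of a wedge of 3 circles.)

H_0 ≅ Z,  H_1 ≅ Z^3.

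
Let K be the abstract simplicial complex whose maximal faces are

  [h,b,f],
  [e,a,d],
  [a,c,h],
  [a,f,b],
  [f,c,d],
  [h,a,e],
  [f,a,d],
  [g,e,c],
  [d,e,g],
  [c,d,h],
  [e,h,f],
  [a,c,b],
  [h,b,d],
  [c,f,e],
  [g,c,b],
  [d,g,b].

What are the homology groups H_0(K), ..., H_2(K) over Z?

H_0 = Z,  H_1 = Z^2,  H_2 = Z.

Order the vertices as a < b < c < d < e < f < g < h. Listing each simplex with vertices in this order, K has dimension 2 with simplices:

  0-simplices (8): a, b, c, d, e, f, g, h
  1-simplices (24): ab, ac, ad, ae, af, ah, bc, bd, bf, bg, bh, cd, ce, cf, cg, ch, de, df, dg, dh, ef, eg, eh, fh
  2-simplices (16): abc, abf, ach, ade, adf, aeh, bcg, bdg, bdh, bfh, cdf, cdh, cef, ceg, deg, efh

giving chain groups C_0 ≅ Z^8, C_1 ≅ Z^24, C_2 ≅ Z^16.

Boundary ∂_1: C_1 → C_0 sends each edge [p,q] (with p < q) to q − p. For instance
  ∂cg = g − c.
This gives a 8×24 integer matrix of rank 7; reducing to Smith normal form yields diagonal entries (1,1,1,1,1,1,1).

The boundary map ∂_2: C_2 → C_1 maps a triangle to the signed sum of its edges. For instance
  ∂ade = de − ae + ad,
  ∂deg = eg − dg + de.
As a 24×16 matrix over Z this has rank 15, with invariant factors (1,1,1,1,1,1,1,1,1,1,1,1,1,1,1).

From H_k ≅ ker(∂_k) / im(∂_{k+1}) we obtain:

  H_0: rank C_0 − rank ∂_1 = 8 − 7 = 1, and the invariant factors of ∂_1 are all 1, so H_0 = Z.
  H_1: rank ker ∂_1 − rank ∂_2 = (24 − 7) − 15 = 2, and the invariant factors of ∂_2 are all 1, so H_1 = Z^2.
  H_2: rank ker ∂_2 − rank ∂_3 = (16 − 15) − 0 = 1, and there is no ∂_3, so H_2 = Z.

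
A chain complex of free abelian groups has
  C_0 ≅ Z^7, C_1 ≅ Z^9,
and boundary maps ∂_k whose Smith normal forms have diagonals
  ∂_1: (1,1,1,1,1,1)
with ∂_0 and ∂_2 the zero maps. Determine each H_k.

H_0: b_0 = 7 − 0 − 6 = 1; torsion from ∂_1 factors > 1: none. So H_0 ≅ Z.
H_1: b_1 = 9 − 6 − 0 = 3; torsion from ∂_2 factors > 1: none. So H_1 ≅ Z^3.

H_0 ≅ Z,  H_1 ≅ Z^3.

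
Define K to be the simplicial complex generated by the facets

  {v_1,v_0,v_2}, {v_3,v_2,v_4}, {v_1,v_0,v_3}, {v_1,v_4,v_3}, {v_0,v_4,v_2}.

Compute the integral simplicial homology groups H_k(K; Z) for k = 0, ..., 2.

Fix the vertex order v_0 < v_1 < v_2 < v_3 < v_4 and write every simplex with vertices in increasing order. Then dim K = 2 and the simplices of K are:

  0-simplices (5): [v_0], [v_1], [v_2], [v_3], [v_4]
  1-simplices (10): [v_0,v_1], [v_0,v_2], [v_0,v_3], [v_0,v_4], [v_1,v_2], [v_1,v_3], [v_1,v_4], [v_2,v_3], [v_2,v_4], [v_3,v_4]
  2-simplices (5): [v_0,v_1,v_2], [v_0,v_1,v_3], [v_0,v_2,v_4], [v_1,v_3,v_4], [v_2,v_3,v_4]

Hence C_0 ≅ Z^5, C_1 ≅ Z^10, C_2 ≅ Z^5.

The boundary map ∂_1: C_1 → C_0 maps an edge to its endpoints' difference, ∂[p,q] = q − p. For instance
  ∂[v_1,v_3] = [v_3] − [v_1].
As a 5×10 matrix over Z this has rank 4, with invariant factors (1,1,1,1).

Boundary ∂_2: C_2 → C_1 sends each 2-simplex [p,q,r] to [q,r] − [p,r] + [p,q]. For instance
  ∂[v_1,v_3,v_4] = [v_3,v_4] − [v_1,v_4] + [v_1,v_3],
  ∂[v_0,v_1,v_2] = [v_1,v_2] − [v_0,v_2] + [v_0,v_1].
This gives a 10×5 integer matrix of rank 5; reducing to Smith normal form yields diagonal entries (1,1,1,1,1).

Now H_k = ker ∂_k / im ∂_{k+1}, so:

  H_0: rank C_0 − rank ∂_1 = 5 − 4 = 1, and the invariant factors of ∂_1 are all 1, so H_0 ≅ Z.
  H_1: rank ker ∂_1 − rank ∂_2 = (10 − 4) − 5 = 1, and the invariant factors of ∂_2 are all 1, so H_1 ≅ Z.
  H_2: rank ker ∂_2 − rank ∂_3 = (5 − 5) − 0 = 0, and there is no ∂_3, so H_2 ≅ 0.

H_0 ≅ Z,  H_1 ≅ Z,  H_2 = 0.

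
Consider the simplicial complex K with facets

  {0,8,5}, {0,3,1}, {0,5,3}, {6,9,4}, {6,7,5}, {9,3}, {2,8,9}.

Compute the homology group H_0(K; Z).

K has 10 vertices, 17 edges, 6 triangles.
rank ∂_0 = 0, rank ∂_1 = 9 ⇒ b_0 = 10 − 0 − 9 = 1; all invariant factors of ∂_1 are 1 so no torsion. So H_0 ≅ Z.

H_0 ≅ Z.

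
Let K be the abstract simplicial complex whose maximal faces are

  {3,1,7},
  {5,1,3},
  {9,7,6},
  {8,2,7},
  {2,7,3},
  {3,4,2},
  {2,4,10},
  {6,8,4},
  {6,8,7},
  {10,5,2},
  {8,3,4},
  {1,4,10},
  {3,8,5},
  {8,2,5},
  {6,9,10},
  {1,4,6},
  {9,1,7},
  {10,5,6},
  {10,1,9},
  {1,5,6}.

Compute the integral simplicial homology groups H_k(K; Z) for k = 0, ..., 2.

H_0 ≅ Z,  H_1 ≅ Z ⊕ Z/2Z,  H_2 = 0.

Fix the vertex order 1 < 2 < 3 < 4 < 5 < 6 < 7 < 8 < 9 < 10 and write every simplex with vertices in increasing order. Then dim K = 2 and the simplices of K are:

  0-simplices (10): [1], [2], [3], [4], [5], [6], [7], [8], [9], [10]
  1-simplices (30): (30 of them)
  2-simplices (20): (20 of them)

Hence C_0 ≅ Z^10, C_1 ≅ Z^30, C_2 ≅ Z^20.

The boundary map ∂_1: C_1 → C_0 maps an edge to its endpoints' difference, ∂[p,q] = q − p. For instance
  ∂[6,8] = [8] − [6].
As a 10×30 matrix over Z this has rank 9, with invariant factors (1,1,1,1,1,1,1,1,1).

Boundary ∂_2: C_2 → C_1 maps a triangle to the signed sum of its edges. For instance
  ∂[3,5,8] = [5,8] − [3,8] + [3,5],
  ∂[2,3,4] = [3,4] − [2,4] + [2,3].
As a 30×20 matrix over Z this has rank 20, with invariant factors (1,1,1,1,1,1,1,1,1,1,1,1,1,1,1,1,1,1,1,2).

Computing H_k = (kernel of ∂_k) / (image of ∂_{k+1}):

  H_0: rank C_0 − rank ∂_1 = 10 − 9 = 1, and the invariant factors of ∂_1 are all 1, so H_0 ≅ Z.
  H_1: rank ker ∂_1 − rank ∂_2 = (30 − 9) − 20 = 1, and ∂_2 has invariant factor 2 > 1, so H_1 ≅ Z ⊕ Z/2Z.
  H_2: rank ker ∂_2 − rank ∂_3 = (20 − 20) − 0 = 0, and there is no ∂_3, so H_2 ≅ 0.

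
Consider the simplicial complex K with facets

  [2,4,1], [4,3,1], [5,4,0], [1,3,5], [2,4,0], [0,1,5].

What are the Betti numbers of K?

Order the vertices as 0 < 1 < 2 < 3 < 4 < 5. Listing each simplex with vertices in this order, K has dimension 2 with simplices:

  0-simplices (6): [0], [1], [2], [3], [4], [5]
  1-simplices (12): [0,1], [0,2], [0,4], [0,5], [1,2], [1,3], [1,4], [1,5], [2,4], [3,4], [3,5], [4,5]
  2-simplices (6): [0,1,5], [0,2,4], [0,4,5], [1,2,4], [1,3,4], [1,3,5]

Hence C_0 ≅ Z^6, C_1 ≅ Z^12, C_2 ≅ Z^6.

∂_1: C_1 → C_0 maps an edge to its endpoints' difference, ∂[p,q] = q − p. For instance
  ∂[1,4] = [4] − [1].
This gives a 6×12 integer matrix of rank 5; reducing to Smith normal form yields diagonal entries (1,1,1,1,1).

∂_2: C_2 → C_1 acts by ∂[p,q,r] = [q,r] − [p,r] + [p,q]. For instance
  ∂[1,3,5] = [3,5] − [1,5] + [1,3],
  ∂[1,3,4] = [3,4] − [1,4] + [1,3].
The resulting 12×6 matrix has rank 6, and its Smith normal form has invariant factors (1,1,1,1,1,1).

Computing H_k = (kernel of ∂_k) / (image of ∂_{k+1}):

  H_0: rank C_0 − rank ∂_1 = 6 − 5 = 1, and the invariant factors of ∂_1 are all 1, so H_0 ≅ Z.
  H_1: rank ker ∂_1 − rank ∂_2 = (12 − 5) − 6 = 1, and the invariant factors of ∂_2 are all 1, so H_1 ≅ Z.
  H_2: rank ker ∂_2 − rank ∂_3 = (6 − 6) − 0 = 0, and there is no ∂_3, so H_2 ≅ 0.

As a check, the Euler characteristic is 6 − 12 + 6 = 0, which agrees with 1 − 1 + 0 = 0.

Hence the Betti numbers are b_0 = 1, b_1 = 1, b_2 = 0.

b_0 = 1, b_1 = 1, b_2 = 0.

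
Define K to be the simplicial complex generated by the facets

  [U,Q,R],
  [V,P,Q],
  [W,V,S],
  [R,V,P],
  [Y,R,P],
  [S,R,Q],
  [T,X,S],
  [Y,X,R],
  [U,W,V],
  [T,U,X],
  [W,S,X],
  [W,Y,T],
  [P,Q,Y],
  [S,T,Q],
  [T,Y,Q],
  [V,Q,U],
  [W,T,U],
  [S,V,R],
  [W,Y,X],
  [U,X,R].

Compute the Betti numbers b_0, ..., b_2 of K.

We work with the vertex ordering P < Q < R < S < T < U < V < W < X < Y. The simplices of K, each written with vertices in increasing order, are:

  0-simplices (10): P, Q, R, S, T, U, V, W, X, Y
  1-simplices (30): PQ, PR, PV, PY, QR, QS, QT, QU, QV, QY, RS, RU, RV, RX, RY, ST, SV, SW, SX, TU, TW, TX, TY, UV, UW, UX, VW, WX, WY, XY
  2-simplices (20): PQV, PQY, PRV, PRY, QRS, QRU, QST, QTY, QUV, RSV, RUX, RXY, STX, SVW, SWX, TUW, TUX, TWY, UVW, WXY

giving chain groups C_0 ≅ Z^10, C_1 ≅ Z^30, C_2 ≅ Z^20.

∂_1: C_1 → C_0 sends each edge [p,q] (with p < q) to q − p. For instance
  ∂TW = W − T.
The resulting 10×30 matrix has rank 9, and its Smith normal form has invariant factors (1,1,1,1,1,1,1,1,1).

∂_2: C_2 → C_1 acts by ∂[p,q,r] = [q,r] − [p,r] + [p,q]. For instance
  ∂QTY = TY − QY + QT,
  ∂RXY = XY − RY + RX.
The resulting 30×20 matrix has rank 20, and its Smith normal form has invariant factors (1,1,1,1,1,1,1,1,1,1,1,1,1,1,1,1,1,1,1,2).

Now H_k = ker ∂_k / im ∂_{k+1}, so:

  H_0: rank C_0 − rank ∂_1 = 10 − 9 = 1, and the invariant factors of ∂_1 are all 1, so H_0 ≅ Z.
  H_1: rank ker ∂_1 − rank ∂_2 = (30 − 9) − 20 = 1, and ∂_2 has invariant factor 2 > 1, so H_1 ≅ Z ⊕ Z/2Z.
  H_2: rank ker ∂_2 − rank ∂_3 = (20 − 20) − 0 = 0, and there is no ∂_3, so H_2 ≅ 0.

Hence the Betti numbers are b_0 = 1, b_1 = 1, b_2 = 0.

b_0 = 1, b_1 = 1, b_2 = 0.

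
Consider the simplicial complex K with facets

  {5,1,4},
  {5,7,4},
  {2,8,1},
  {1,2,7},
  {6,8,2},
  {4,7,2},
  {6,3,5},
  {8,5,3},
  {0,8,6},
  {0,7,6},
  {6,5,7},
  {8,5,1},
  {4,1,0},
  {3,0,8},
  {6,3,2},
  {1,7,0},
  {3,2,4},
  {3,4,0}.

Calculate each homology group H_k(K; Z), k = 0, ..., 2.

H_0 ≅ Z,  H_1 ≅ Z ⊕ Z/2Z,  H_2 = 0.

Fix the vertex order 0 < 1 < 2 < 3 < 4 < 5 < 6 < 7 < 8 and write every simplex with vertices in increasing order. Then dim K = 2 and the simplices of K are:

  0-simplices (9): [0], [1], [2], [3], [4], [5], [6], [7], [8]
  1-simplices (27): (27 of them)
  2-simplices (18): [0,1,4], [0,1,7], [0,3,4], [0,3,8], [0,6,7], [0,6,8], [1,2,7], [1,2,8], [1,4,5], [1,5,8], [2,3,4], [2,3,6], [2,4,7], [2,6,8], [3,5,6], [3,5,8], [4,5,7], [5,6,7]

Hence C_0 ≅ Z^9, C_1 ≅ Z^27, C_2 ≅ Z^18.

Boundary ∂_1: C_1 → C_0 is given by ∂[p,q] = [q] − [p].
The resulting 9×27 matrix has rank 8, and its Smith normal form has invariant factors (1,1,1,1,1,1,1,1).

∂_2: C_2 → C_1 maps a triangle to the signed sum of its edges. For instance
  ∂[1,2,8] = [2,8] − [1,8] + [1,2],
  ∂[1,4,5] = [4,5] − [1,5] + [1,4].
This gives a 27×18 integer matrix of rank 18; reducing to Smith normal form yields diagonal entries (1,1,1,1,1,1,1,1,1,1,1,1,1,1,1,1,1,2).

From H_k ≅ ker(∂_k) / im(∂_{k+1}) we obtain:

  H_0: rank C_0 − rank ∂_1 = 9 − 8 = 1, and the invariant factors of ∂_1 are all 1, so H_0 = Z.
  H_1: rank ker ∂_1 − rank ∂_2 = (27 − 8) − 18 = 1, and ∂_2 has invariant factor 2 > 1, so H_1 = Z ⊕ Z/2Z.
  H_2: rank ker ∂_2 − rank ∂_3 = (18 − 18) − 0 = 0, and there is no ∂_3, so H_2 = 0.

As a check, the Euler characteristic is 9 − 27 + 18 = 0, which agrees with 1 − 1 + 0 = 0.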